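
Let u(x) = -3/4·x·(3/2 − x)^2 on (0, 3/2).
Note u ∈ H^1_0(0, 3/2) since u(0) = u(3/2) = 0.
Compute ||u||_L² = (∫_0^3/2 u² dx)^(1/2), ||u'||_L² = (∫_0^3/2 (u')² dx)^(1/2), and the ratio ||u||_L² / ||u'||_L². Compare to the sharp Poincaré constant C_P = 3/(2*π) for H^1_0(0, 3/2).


||u||_L² / ||u'||_L² = 3*sqrt(14)/28 < C_P = 3/(2*π).

u(x) = -3/4·x·(3/2 − x)^2, so u'(x) = -9*x^2/4 + 9*x/2 - 27/16.
u(x) = -3/4·x·(3/2 − x)^2 vanishes at x = 0 and x = 3/2, so u ∈ H^1_0(0, 3/2). Differentiate via the product rule and integrate the resulting polynomials term by term.
  ∫_0^3/2 u² dx = ∫_0^3/2 (9*x^6/16 - 27*x^5/8 + 243*x^4/32 - 243*x^3/32 + 729*x^2/256) dx. Term by term:
    ∫_0^3/2 9*x^6/16 dx = 19683/14336;  ∫_0^3/2 -27*x^5/8 dx = -6561/1024;  ∫_0^3/2 243*x^4/32 dx = 59049/5120;
    ∫_0^3/2 -243*x^3/32 dx = -19683/2048;  ∫_0^3/2 729*x^2/256 dx = 6561/2048.
  Sum: 19683/14336 − 6561/1024 + 59049/5120 − 19683/2048 + 6561/2048 = 6561/71680.
  ∫_0^3/2 (u')² dx = ∫_0^3/2 (81*x^4/16 - 81*x^3/4 + 891*x^2/32 - 243*x/16 + 729/256) dx. Term by term:
    ∫_0^3/2 81*x^4/16 dx = 19683/2560;  ∫_0^3/2 -81*x^3/4 dx = -6561/256;  ∫_0^3/2 891*x^2/32 dx = 8019/256;
    ∫_0^3/2 -243*x/16 dx = -2187/128;  ∫_0^3/2 729/256 dx = 2187/512.
  Sum: 19683/2560 − 6561/256 + 8019/256 − 2187/128 + 2187/512 = 729/1280.
∫_0^3/2 u² dx = 6561/71680, so ||u||_L² = 81*sqrt(70)/2240.
∫_0^3/2 (u')² dx = 729/1280, so ||u'||_L² = 27*sqrt(5)/80.
Ratio ||u||_L² / ||u'||_L² = 3*sqrt(14)/28.
Sharp Poincaré constant on H^1_0(0, 3/2) is C_P = L/π = 3/(2*π), achieved by sin(2*π/3·x).
A polynomial bump cannot attain the sharp Poincaré constant (only the first sine eigenfunction does), so the ratio is strictly less than C_P, consistent with ||u||_L² ≤ C_P ||u'||_L².


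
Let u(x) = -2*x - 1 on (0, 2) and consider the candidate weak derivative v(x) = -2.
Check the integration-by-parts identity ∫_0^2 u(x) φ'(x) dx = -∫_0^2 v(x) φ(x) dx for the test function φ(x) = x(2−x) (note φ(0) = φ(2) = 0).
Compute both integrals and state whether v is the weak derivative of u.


LHS = 8/3, RHS = 8/3. Yes, v = u' weakly.

u(x) = -2*x - 1, classical derivative u'(x) = -2.
φ(x) = x(2−x), so φ'(x) = 2 - 2*x.
Note φ(0) = φ(2) = 0, so the boundary term u·φ vanishes.
LHS = ∫_0^2 u(x) φ'(x) dx = ∫_0^2 (4*x^2 - 2*x - 2) dx. Term by term:
  ∫_0^2 4*x^2 dx = 32/3;  ∫_0^2 -2*x dx = -4;  ∫_0^2 -2 dx = -4.
Sum: 32/3 − 4 − 4 = 8/3.
So LHS = 8/3.
∫_0^2 v(x) φ(x) dx = ∫_0^2 (2*x^2 - 4*x) dx. Term by term:
  ∫_0^2 2*x^2 dx = 16/3;  ∫_0^2 -4*x dx = -8.
Sum: 16/3 − 8 = -8/3.
So RHS = -∫_0^2 v(x) φ(x) dx = 8/3.
LHS = RHS, so the identity holds for this test φ.
Moreover u is smooth here and v(x) = u'(x) = -2 pointwise, so the identity holds for every test function. Hence v is the weak derivative of u.


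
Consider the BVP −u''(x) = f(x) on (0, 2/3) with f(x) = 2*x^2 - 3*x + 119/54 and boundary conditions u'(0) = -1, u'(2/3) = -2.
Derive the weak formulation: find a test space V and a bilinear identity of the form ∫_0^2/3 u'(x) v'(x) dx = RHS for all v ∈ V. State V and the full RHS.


V = H^1(0, 2/3) (v unrestricted at boundary; u is determined up to an additive constant); weak form: ∫_0^2/3 u'v' dx = ∫_0^2/3 (2*x^2 - 3*x + 119/54) v dx − 2·v(2/3) + v(0) for all v ∈ V.

Multiply both sides by a test function v and integrate from 0 to 2/3:
  ∫_0^2/3 −u''(x) v(x) dx = ∫_0^2/3 f(x) v(x) dx.
Integrate the LHS by parts once:
  ∫_0^2/3 −u'' v dx = −[u'(x) v(x)]_0^2/3 + ∫_0^2/3 u'(x) v'(x) dx.
Thus ∫_0^2/3 u'(x) v'(x) dx = ∫_0^2/3 f(x) v(x) dx + [u'(x) v(x)]_0^2/3.
Choose V so that boundary terms are either known or forced to vanish.
u has inhomogeneous Neumann u'(0) = -1, u'(2/3) = -2. [u' v]_0^2/3 = (-2)·v(2/3) − (-1)·v(0) = − 2·v(2/3) + v(0). Take V = H^1(0, 2/3); boundary term becomes part of RHS.
Weak formulation: find u (satisfying any essential BC) such that ∫_0^2/3 u'(x) v'(x) dx = ∫_0^2/3 f v dx − 2·v(2/3) + v(0) for all v ∈ V (Neumann data are natural BCs: they enter the RHS as boundary terms).
Substituting f(x) = 2*x^2 - 3*x + 119/54, the right-hand side is ∫_0^2/3 (2*x^2 - 3*x + 119/54) v dx − 2·v(2/3) + v(0).
Compatibility check (pure Neumann): taking v ≡ 1 ∈ V gives 0 = ∫_0^2/3 f dx + (-2) − (-1), i.e. ∫_0^2/3 f dx must equal u'(0) − u'(2/3) = 1. Indeed ∫_0^2/3 (2*x^2 - 3*x + 119/54) dx = 1, so the data are compatible. The solution is then unique only up to an additive constant (fix it e.g. by requiring ∫_0^2/3 u dx = 0).


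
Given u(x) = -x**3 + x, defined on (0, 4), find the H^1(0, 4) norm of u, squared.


||u||_{H^1}^2 = 385508/105

The H^1 norm (squared) on an interval (0, L) is
  ||u||_{H^1}^2 = ∫_0^L u(x)^2 dx + ∫_0^L u'(x)^2 dx.
Compute u'(x) = 1 - 3*x**2.
Then u(x)^2 = x**6 - 2*x**4 + x**2 and u'(x)^2 = 9*x**4 - 6*x**2 + 1.
Integrate each monomial from 0 to 4 using ∫_0^4 c·x^n dx = c·4^(n+1)/(n+1):
  ∫_0^4 u(x)^2 dx = ∫_0^4 (x^6 - 2*x^4 + x^2) dx. Term by term:
    ∫_0^4 x^6 dx = 16384/7;  ∫_0^4 -2*x^4 dx = -2048/5;  ∫_0^4 x^2 dx = 64/3.
  Sum: 16384/7 − 2048/5 + 64/3 = 204992/105.
  ∫_0^4 u'(x)^2 dx = ∫_0^4 (9*x^4 - 6*x^2 + 1) dx. Term by term:
    ∫_0^4 9*x^4 dx = 9216/5;  ∫_0^4 -6*x^2 dx = -128;  ∫_0^4 1 dx = 4.
  Sum: 9216/5 − 128 + 4 = 8596/5.
Adding: ||u||_{H^1}^2 = 204992/105 + 8596/5 = 385508/105.


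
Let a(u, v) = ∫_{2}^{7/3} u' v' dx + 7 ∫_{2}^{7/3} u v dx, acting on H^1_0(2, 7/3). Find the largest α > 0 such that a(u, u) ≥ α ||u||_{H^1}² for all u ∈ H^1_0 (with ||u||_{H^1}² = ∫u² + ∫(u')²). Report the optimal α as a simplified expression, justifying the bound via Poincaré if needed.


α = 1

Coercivity of a(·,·) on H^1_0(2, 7/3) means a(u, u) ≥ α ||u||_{H^1}² for every u ∈ H^1_0.
The interval has length L = 1/3, and Poincaré/coercivity depend only on L. Here a(u, u) = ∫(u')² + (7)·∫u².
Here c = 7 ≥ 1, so a(u,u) = ∫(u')² + c∫u² ≥ ∫(u')² + ∫u² = ||u||_{H^1}², i.e. α = 1 works. No larger α is possible: a(u,u) ≥ α||u||_{H^1}² means (1−α)∫(u')² ≥ (α−c)∫u², and for the modes u_n = sin(nπ(x−x₀)/L) (x₀ the left endpoint) one has ∫u_n²/∫(u_n')² = (L/(nπ))² → 0, so a(u_n,u_n)/||u_n||_{H^1}² → 1. Hence the optimal constant is α = 1.
Therefore α = 1.


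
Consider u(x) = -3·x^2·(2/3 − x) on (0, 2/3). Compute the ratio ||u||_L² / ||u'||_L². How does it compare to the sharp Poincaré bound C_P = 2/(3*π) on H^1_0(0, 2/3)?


||u||_L² / ||u'||_L² = sqrt(14)/21 < C_P = 2/(3*π).

u(x) = -3·x^2·(2/3 − x), so u'(x) = x*(9*x - 4).
u(x) = -3·x^2·(2/3 − x) vanishes at x = 0 and x = 2/3, so u ∈ H^1_0(0, 2/3). Differentiate via the product rule and integrate the resulting polynomials term by term.
  ∫_0^2/3 u² dx = ∫_0^2/3 (9*x^6 - 12*x^5 + 4*x^4) dx. Term by term:
    ∫_0^2/3 9*x^6 dx = 128/1701;  ∫_0^2/3 -12*x^5 dx = -128/729;  ∫_0^2/3 4*x^4 dx = 128/1215.
  Sum: 128/1701 − 128/729 + 128/1215 = 128/25515.
  ∫_0^2/3 (u')² dx = ∫_0^2/3 (81*x^4 - 72*x^3 + 16*x^2) dx. Term by term:
    ∫_0^2/3 81*x^4 dx = 32/15;  ∫_0^2/3 -72*x^3 dx = -32/9;  ∫_0^2/3 16*x^2 dx = 128/81.
  Sum: 32/15 − 32/9 + 128/81 = 64/405.
∫_0^2/3 u² dx = 128/25515, so ||u||_L² = 8*sqrt(70)/945.
∫_0^2/3 (u')² dx = 64/405, so ||u'||_L² = 8*sqrt(5)/45.
Ratio ||u||_L² / ||u'||_L² = sqrt(14)/21.
Sharp Poincaré constant on H^1_0(0, 2/3) is C_P = L/π = 2/(3*π), achieved by sin(3*π/2·x).
A polynomial bump cannot attain the sharp Poincaré constant (only the first sine eigenfunction does), so the ratio is strictly less than C_P, consistent with ||u||_L² ≤ C_P ||u'||_L².


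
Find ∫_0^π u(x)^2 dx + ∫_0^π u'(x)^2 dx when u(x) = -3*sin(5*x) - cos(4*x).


||u||_{H^1(0,π)}^2 = 340/3 + 251*π/2

u'(x) = 4*sin(4*x) - 15*cos(5*x).
Expand u² and (u')² and integrate term by term on (0, π), using: for integers n ≥ 1, ∫_0^π sin²(nx) dx = ∫_0^π cos²(nx) dx = π/2; for n ≠ n', ∫_0^π sin(nx)sin(n'x) dx = ∫_0^π cos(nx)cos(n'x) dx = 0; and by product-to-sum, ∫_0^π sin(nx)cos(n'x) dx = ½∫_0^π [sin((n+n')x) + sin((n−n')x)] dx, which is 0 when n+n' is even and 2n/(n²−n'²) when n+n' is odd (it need not vanish on (0, π)).
  u² squared terms: (-1)²·∫cos(4x)² dx = 1·π/2 = π/2;  (-3)²·∫sin(5x)² dx = 9·π/2 = 9*π/2.
  u² cross terms: 2·(-1)·(-3)·∫cos(4x)·sin(5x) dx = 6·(10/9) = 20/3.
  So ∫_0^π u² dx = π/2 + 9*π/2 + 20/3 = 20/3 + 5*π.
  (u')² squared terms: (-15)²·∫cos(5x)² dx = 225·π/2 = 225*π/2;  (4)²·∫sin(4x)² dx = 16·π/2 = 8*π.
  (u')² cross terms: 2·(-15)·(4)·∫cos(5x)·sin(4x) dx = -120·(-8/9) = 320/3.
  So ∫_0^π (u')² dx = 225*π/2 + 8*π + 320/3 = 320/3 + 241*π/2.
||u||_{H^1}^2 = (20/3 + 5*π) + (320/3 + 241*π/2) = 340/3 + 251*π/2.


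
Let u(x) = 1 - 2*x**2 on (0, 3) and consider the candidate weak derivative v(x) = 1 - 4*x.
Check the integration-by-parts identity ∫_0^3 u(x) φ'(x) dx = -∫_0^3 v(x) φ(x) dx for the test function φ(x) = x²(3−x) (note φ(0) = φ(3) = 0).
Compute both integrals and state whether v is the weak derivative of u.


LHS = 243/5, RHS = 837/20. No, v is not the weak derivative of u.

u(x) = 1 - 2*x**2, classical derivative u'(x) = -4*x.
φ(x) = x²(3−x), so φ'(x) = 3*x*(2 - x).
Note φ(0) = φ(3) = 0, so the boundary term u·φ vanishes.
LHS = ∫_0^3 u(x) φ'(x) dx = ∫_0^3 (6*x^4 - 12*x^3 - 3*x^2 + 6*x) dx. Term by term:
  ∫_0^3 6*x^4 dx = 1458/5;  ∫_0^3 -12*x^3 dx = -243;  ∫_0^3 -3*x^2 dx = -27;
  ∫_0^3 6*x dx = 27.
Sum: 1458/5 − 243 − 27 + 27 = 243/5.
So LHS = 243/5.
∫_0^3 v(x) φ(x) dx = ∫_0^3 (4*x^4 - 13*x^3 + 3*x^2) dx. Term by term:
  ∫_0^3 4*x^4 dx = 972/5;  ∫_0^3 -13*x^3 dx = -1053/4;  ∫_0^3 3*x^2 dx = 27.
Sum: 972/5 − 1053/4 + 27 = -837/20.
So RHS = -∫_0^3 v(x) φ(x) dx = 837/20.
LHS − RHS = 27/4 ≠ 0, so the identity fails.
(For a valid weak derivative the identity must hold for EVERY test function, in particular this one. The failure shows v is NOT the weak derivative of u.)
Correct weak derivative would be u'(x) = -4*x.


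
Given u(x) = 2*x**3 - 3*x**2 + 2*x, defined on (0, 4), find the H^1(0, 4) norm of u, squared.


||u||_{H^1}^2 = 822992/105

The H^1 norm (squared) on an interval (0, L) is
  ||u||_{H^1}^2 = ∫_0^L u(x)^2 dx + ∫_0^L u'(x)^2 dx.
Compute u'(x) = 6*x**2 - 6*x + 2.
Then u(x)^2 = 4*x**6 - 12*x**5 + 17*x**4 - 12*x**3 + 4*x**2 and u'(x)^2 = 36*x**4 - 72*x**3 + 60*x**2 - 24*x + 4.
Integrate each monomial from 0 to 4 using ∫_0^4 c·x^n dx = c·4^(n+1)/(n+1):
  ∫_0^4 u(x)^2 dx = ∫_0^4 (4*x^6 - 12*x^5 + 17*x^4 - 12*x^3 + 4*x^2) dx. Term by term:
    ∫_0^4 4*x^6 dx = 65536/7;  ∫_0^4 -12*x^5 dx = -8192;  ∫_0^4 17*x^4 dx = 17408/5;
    ∫_0^4 -12*x^3 dx = -768;  ∫_0^4 4*x^2 dx = 256/3.
  Sum: 65536/7 − 8192 + 17408/5 − 768 + 256/3 = 416768/105.
  ∫_0^4 u'(x)^2 dx = ∫_0^4 (36*x^4 - 72*x^3 + 60*x^2 - 24*x + 4) dx. Term by term:
    ∫_0^4 36*x^4 dx = 36864/5;  ∫_0^4 -72*x^3 dx = -4608;  ∫_0^4 60*x^2 dx = 1280;
    ∫_0^4 -24*x dx = -192;  ∫_0^4 4 dx = 16.
  Sum: 36864/5 − 4608 + 1280 − 192 + 16 = 19344/5.
Adding: ||u||_{H^1}^2 = 416768/105 + 19344/5 = 822992/105.


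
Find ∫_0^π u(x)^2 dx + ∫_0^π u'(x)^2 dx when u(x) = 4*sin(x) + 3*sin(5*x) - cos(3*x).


||u||_{H^1(0,π)}^2 = 138*π

u'(x) = 3*sin(3*x) + 4*cos(x) + 15*cos(5*x).
Expand u² and (u')² and integrate term by term on (0, π), using: for integers n ≥ 1, ∫_0^π sin²(nx) dx = ∫_0^π cos²(nx) dx = π/2; for n ≠ n', ∫_0^π sin(nx)sin(n'x) dx = ∫_0^π cos(nx)cos(n'x) dx = 0; and by product-to-sum, ∫_0^π sin(nx)cos(n'x) dx = ½∫_0^π [sin((n+n')x) + sin((n−n')x)] dx, which is 0 when n+n' is even and 2n/(n²−n'²) when n+n' is odd (it need not vanish on (0, π)).
  u² squared terms: (-1)²·∫cos(3x)² dx = 1·π/2 = π/2;  (3)²·∫sin(5x)² dx = 9·π/2 = 9*π/2;  (4)²·∫sin(x)² dx = 16·π/2 = 8*π.
  u² cross terms: 2·(-1)·(3)·∫cos(3x)·sin(5x) dx = -6·(0) = 0;  2·(-1)·(4)·∫cos(3x)·sin(x) dx = -8·(0) = 0;  2·(3)·(4)·∫sin(5x)·sin(x) dx = 24·(0) = 0.
  So ∫_0^π u² dx = π/2 + 9*π/2 + 8*π + 0 + 0 + 0 = 13*π.
  (u')² squared terms: (3)²·∫sin(3x)² dx = 9·π/2 = 9*π/2;  (4)²·∫cos(x)² dx = 16·π/2 = 8*π;  (15)²·∫cos(5x)² dx = 225·π/2 = 225*π/2.
  (u')² cross terms: 2·(3)·(4)·∫sin(3x)·cos(x) dx = 24·(0) = 0;  2·(3)·(15)·∫sin(3x)·cos(5x) dx = 90·(0) = 0;  2·(4)·(15)·∫cos(x)·cos(5x) dx = 120·(0) = 0.
  So ∫_0^π (u')² dx = 9*π/2 + 8*π + 225*π/2 + 0 + 0 + 0 = 125*π.
||u||_{H^1}^2 = (13*π) + (125*π) = 138*π.


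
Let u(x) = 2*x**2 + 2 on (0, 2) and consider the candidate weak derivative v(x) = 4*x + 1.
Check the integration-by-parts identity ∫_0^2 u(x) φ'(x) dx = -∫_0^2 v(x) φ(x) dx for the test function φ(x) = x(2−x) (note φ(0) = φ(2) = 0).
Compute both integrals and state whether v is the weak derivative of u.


LHS = -16/3, RHS = -20/3. No, v is not the weak derivative of u.

u(x) = 2*x**2 + 2, classical derivative u'(x) = 4*x.
φ(x) = x(2−x), so φ'(x) = 2 - 2*x.
Note φ(0) = φ(2) = 0, so the boundary term u·φ vanishes.
LHS = ∫_0^2 u(x) φ'(x) dx = ∫_0^2 (-4*x^3 + 4*x^2 - 4*x + 4) dx. Term by term:
  ∫_0^2 -4*x^3 dx = -16;  ∫_0^2 4*x^2 dx = 32/3;  ∫_0^2 -4*x dx = -8;
  ∫_0^2 4 dx = 8.
Sum: -16 + 32/3 − 8 + 8 = -16/3.
So LHS = -16/3.
∫_0^2 v(x) φ(x) dx = ∫_0^2 (-4*x^3 + 7*x^2 + 2*x) dx. Term by term:
  ∫_0^2 -4*x^3 dx = -16;  ∫_0^2 7*x^2 dx = 56/3;  ∫_0^2 2*x dx = 4.
Sum: -16 + 56/3 + 4 = 20/3.
So RHS = -∫_0^2 v(x) φ(x) dx = -20/3.
LHS − RHS = 4/3 ≠ 0, so the identity fails.
(For a valid weak derivative the identity must hold for EVERY test function, in particular this one. The failure shows v is NOT the weak derivative of u.)
Correct weak derivative would be u'(x) = 4*x.


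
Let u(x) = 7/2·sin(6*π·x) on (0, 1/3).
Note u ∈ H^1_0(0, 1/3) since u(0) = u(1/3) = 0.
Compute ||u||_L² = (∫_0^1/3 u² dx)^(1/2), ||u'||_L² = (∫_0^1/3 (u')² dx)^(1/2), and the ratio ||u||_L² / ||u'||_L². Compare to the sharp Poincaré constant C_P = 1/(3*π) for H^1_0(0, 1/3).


||u||_L² / ||u'||_L² = 1/(6*π) < C_P = 1/(3*π).

u(x) = 7/2·sin(6*π·x), so u'(x) = 21*π*cos(6*π*x).
Writing u(x) = A·sin(kπx/L) with A = 7/2 and k = 2, use ∫_0^L sin²(kπx/L) dx = L/2 and ∫_0^L cos²(kπx/L) dx = L/2.
u² = 49/4·sin²(6*π·x) and (u')² = 441*π^2·cos²(6*π·x), and each of sin², cos² integrates to L/2 = 1/6 over (0, 1/3).
∫_0^1/3 u² dx = 49/24, so ||u||_L² = 7*sqrt(6)/12.
∫_0^1/3 (u')² dx = 147*π^2/2, so ||u'||_L² = 7*sqrt(6)*π/2.
Ratio ||u||_L² / ||u'||_L² = 1/(6*π).
Sharp Poincaré constant on H^1_0(0, 1/3) is C_P = L/π = 1/(3*π), achieved by sin(3*π·x).
This is the k = 2 harmonic; the ratio L/(kπ) is strictly less than C_P = L/π, consistent with the sharp inequality ||u||_L² ≤ C_P ||u'||_L².


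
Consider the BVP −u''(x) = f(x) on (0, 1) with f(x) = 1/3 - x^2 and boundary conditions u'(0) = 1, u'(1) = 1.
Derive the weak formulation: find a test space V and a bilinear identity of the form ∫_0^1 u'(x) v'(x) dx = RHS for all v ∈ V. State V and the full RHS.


V = H^1(0, 1) (v unrestricted at boundary; u is determined up to an additive constant); weak form: ∫_0^1 u'v' dx = ∫_0^1 (1/3 - x^2) v dx + v(1) − v(0) for all v ∈ V.

Multiply both sides by a test function v and integrate from 0 to 1:
  ∫_0^1 −u''(x) v(x) dx = ∫_0^1 f(x) v(x) dx.
Integrate the LHS by parts once:
  ∫_0^1 −u'' v dx = −[u'(x) v(x)]_0^1 + ∫_0^1 u'(x) v'(x) dx.
Thus ∫_0^1 u'(x) v'(x) dx = ∫_0^1 f(x) v(x) dx + [u'(x) v(x)]_0^1.
Choose V so that boundary terms are either known or forced to vanish.
u has inhomogeneous Neumann u'(0) = 1, u'(1) = 1. [u' v]_0^1 = (1)·v(1) − (1)·v(0) = v(1) − v(0). Take V = H^1(0, 1); boundary term becomes part of RHS.
Weak formulation: find u (satisfying any essential BC) such that ∫_0^1 u'(x) v'(x) dx = ∫_0^1 f v dx + v(1) − v(0) for all v ∈ V (Neumann data are natural BCs: they enter the RHS as boundary terms).
Substituting f(x) = 1/3 - x^2, the right-hand side is ∫_0^1 (1/3 - x^2) v dx + v(1) − v(0).
Compatibility check (pure Neumann): taking v ≡ 1 ∈ V gives 0 = ∫_0^1 f dx + (1) − (1), i.e. ∫_0^1 f dx must equal u'(0) − u'(1) = 0. Indeed ∫_0^1 (1/3 - x^2) dx = 0, so the data are compatible. The solution is then unique only up to an additive constant (fix it e.g. by requiring ∫_0^1 u dx = 0).


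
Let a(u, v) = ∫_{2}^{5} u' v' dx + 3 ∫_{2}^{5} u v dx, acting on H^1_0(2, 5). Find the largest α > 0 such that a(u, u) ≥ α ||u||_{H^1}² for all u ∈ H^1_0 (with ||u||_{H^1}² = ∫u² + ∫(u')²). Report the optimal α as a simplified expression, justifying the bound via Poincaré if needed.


α = 1

Coercivity of a(·,·) on H^1_0(2, 5) means a(u, u) ≥ α ||u||_{H^1}² for every u ∈ H^1_0.
The interval has length L = 3, and Poincaré/coercivity depend only on L. Here a(u, u) = ∫(u')² + (3)·∫u².
Here c = 3 ≥ 1, so a(u,u) = ∫(u')² + c∫u² ≥ ∫(u')² + ∫u² = ||u||_{H^1}², i.e. α = 1 works. No larger α is possible: a(u,u) ≥ α||u||_{H^1}² means (1−α)∫(u')² ≥ (α−c)∫u², and for the modes u_n = sin(nπ(x−x₀)/L) (x₀ the left endpoint) one has ∫u_n²/∫(u_n')² = (L/(nπ))² → 0, so a(u_n,u_n)/||u_n||_{H^1}² → 1. Hence the optimal constant is α = 1.
Therefore α = 1.


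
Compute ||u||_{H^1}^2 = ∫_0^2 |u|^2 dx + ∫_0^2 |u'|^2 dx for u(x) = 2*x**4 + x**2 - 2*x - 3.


||u||_{H^1}^2 = 445846/315

The H^1 norm (squared) on an interval (0, L) is
  ||u||_{H^1}^2 = ∫_0^L u(x)^2 dx + ∫_0^L u'(x)^2 dx.
Compute u'(x) = 8*x**3 + 2*x - 2.
Then u(x)^2 = 4*x**8 + 4*x**6 - 8*x**5 - 11*x**4 - 4*x**3 - 2*x**2 + 12*x + 9 and u'(x)^2 = 64*x**6 + 32*x**4 - 32*x**3 + 4*x**2 - 8*x + 4.
Integrate each monomial from 0 to 2 using ∫_0^2 c·x^n dx = c·2^(n+1)/(n+1):
  ∫_0^2 u(x)^2 dx = ∫_0^2 (4*x^8 + 4*x^6 - 8*x^5 - 11*x^4 - 4*x^3 - 2*x^2 + 12*x + 9) dx. Term by term:
    ∫_0^2 4*x^8 dx = 2048/9;  ∫_0^2 4*x^6 dx = 512/7;  ∫_0^2 -8*x^5 dx = -256/3;
    ∫_0^2 -11*x^4 dx = -352/5;  ∫_0^2 -4*x^3 dx = -16;  ∫_0^2 -2*x^2 dx = -16/3;
    ∫_0^2 12*x dx = 24;  ∫_0^2 9 dx = 18.
  Sum: 2048/9 + 512/7 − 256/3 − 352/5 − 16 − 16/3 + 24 + 18 = 52174/315.
  ∫_0^2 u'(x)^2 dx = ∫_0^2 (64*x^6 + 32*x^4 - 32*x^3 + 4*x^2 - 8*x + 4) dx. Term by term:
    ∫_0^2 64*x^6 dx = 8192/7;  ∫_0^2 32*x^4 dx = 1024/5;  ∫_0^2 -32*x^3 dx = -128;
    ∫_0^2 4*x^2 dx = 32/3;  ∫_0^2 -8*x dx = -16;  ∫_0^2 4 dx = 8.
  Sum: 8192/7 + 1024/5 − 128 + 32/3 − 16 + 8 = 131224/105.
Adding: ||u||_{H^1}^2 = 52174/315 + 131224/105 = 445846/315.


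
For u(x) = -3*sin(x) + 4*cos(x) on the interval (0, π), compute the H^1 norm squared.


||u||_{H^1(0,π)}^2 = 25*π

u'(x) = -4*sin(x) - 3*cos(x).
Expand u² and (u')² and integrate term by term on (0, π), using: for integers n ≥ 1, ∫_0^π sin²(nx) dx = ∫_0^π cos²(nx) dx = π/2; for n ≠ n', ∫_0^π sin(nx)sin(n'x) dx = ∫_0^π cos(nx)cos(n'x) dx = 0; and by product-to-sum, ∫_0^π sin(nx)cos(n'x) dx = ½∫_0^π [sin((n+n')x) + sin((n−n')x)] dx, which is 0 when n+n' is even and 2n/(n²−n'²) when n+n' is odd (it need not vanish on (0, π)).
  u² squared terms: (-3)²·∫sin(x)² dx = 9·π/2 = 9*π/2;  (4)²·∫cos(x)² dx = 16·π/2 = 8*π.
  u² cross terms: 2·(-3)·(4)·∫sin(x)·cos(x) dx = -24·(0) = 0.
  So ∫_0^π u² dx = 9*π/2 + 8*π + 0 = 25*π/2.
  (u')² squared terms: (-4)²·∫sin(x)² dx = 16·π/2 = 8*π;  (-3)²·∫cos(x)² dx = 9·π/2 = 9*π/2.
  (u')² cross terms: 2·(-4)·(-3)·∫sin(x)·cos(x) dx = 24·(0) = 0.
  So ∫_0^π (u')² dx = 8*π + 9*π/2 + 0 = 25*π/2.
||u||_{H^1}^2 = (25*π/2) + (25*π/2) = 25*π.


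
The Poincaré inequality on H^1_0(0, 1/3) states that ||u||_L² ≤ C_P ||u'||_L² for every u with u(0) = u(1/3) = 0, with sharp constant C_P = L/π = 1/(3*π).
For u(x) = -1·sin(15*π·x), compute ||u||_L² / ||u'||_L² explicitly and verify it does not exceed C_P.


||u||_L² / ||u'||_L² = 1/(15*π) < C_P = 1/(3*π).

u(x) = -1·sin(15*π·x), so u'(x) = -15*π*cos(15*π*x).
Writing u(x) = A·sin(kπx/L) with A = -1 and k = 5, use ∫_0^L sin²(kπx/L) dx = L/2 and ∫_0^L cos²(kπx/L) dx = L/2.
u² = 1·sin²(15*π·x) and (u')² = 225*π^2·cos²(15*π·x), and each of sin², cos² integrates to L/2 = 1/6 over (0, 1/3).
∫_0^1/3 u² dx = 1/6, so ||u||_L² = sqrt(6)/6.
∫_0^1/3 (u')² dx = 75*π^2/2, so ||u'||_L² = 5*sqrt(6)*π/2.
Ratio ||u||_L² / ||u'||_L² = 1/(15*π).
Sharp Poincaré constant on H^1_0(0, 1/3) is C_P = L/π = 1/(3*π), achieved by sin(3*π·x).
This is the k = 5 harmonic; the ratio L/(kπ) is strictly less than C_P = L/π, consistent with the sharp inequality ||u||_L² ≤ C_P ||u'||_L².


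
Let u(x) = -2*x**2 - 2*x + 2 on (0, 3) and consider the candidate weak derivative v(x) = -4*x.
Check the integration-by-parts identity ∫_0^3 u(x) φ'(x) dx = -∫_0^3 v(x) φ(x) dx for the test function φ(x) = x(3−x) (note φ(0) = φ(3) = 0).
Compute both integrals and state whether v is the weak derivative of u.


LHS = 36, RHS = 27. No, v is not the weak derivative of u.

u(x) = -2*x**2 - 2*x + 2, classical derivative u'(x) = -4*x - 2.
φ(x) = x(3−x), so φ'(x) = 3 - 2*x.
Note φ(0) = φ(3) = 0, so the boundary term u·φ vanishes.
LHS = ∫_0^3 u(x) φ'(x) dx = ∫_0^3 (4*x^3 - 2*x^2 - 10*x + 6) dx. Term by term:
  ∫_0^3 4*x^3 dx = 81;  ∫_0^3 -2*x^2 dx = -18;  ∫_0^3 -10*x dx = -45;
  ∫_0^3 6 dx = 18.
Sum: 81 − 18 − 45 + 18 = 36.
So LHS = 36.
∫_0^3 v(x) φ(x) dx = ∫_0^3 (4*x^3 - 12*x^2) dx. Term by term:
  ∫_0^3 4*x^3 dx = 81;  ∫_0^3 -12*x^2 dx = -108.
Sum: 81 − 108 = -27.
So RHS = -∫_0^3 v(x) φ(x) dx = 27.
LHS − RHS = 9 ≠ 0, so the identity fails.
(For a valid weak derivative the identity must hold for EVERY test function, in particular this one. The failure shows v is NOT the weak derivative of u.)
Correct weak derivative would be u'(x) = -4*x - 2.


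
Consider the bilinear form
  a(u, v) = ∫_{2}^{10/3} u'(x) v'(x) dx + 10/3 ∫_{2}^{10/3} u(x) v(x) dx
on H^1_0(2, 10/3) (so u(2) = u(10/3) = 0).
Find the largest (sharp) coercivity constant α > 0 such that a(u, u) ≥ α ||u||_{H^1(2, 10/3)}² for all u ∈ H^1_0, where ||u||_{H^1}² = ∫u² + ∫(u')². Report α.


α = 1

Coercivity of a(·,·) on H^1_0(2, 10/3) means a(u, u) ≥ α ||u||_{H^1}² for every u ∈ H^1_0.
The interval has length L = 4/3, and Poincaré/coercivity depend only on L. Here a(u, u) = ∫(u')² + (10/3)·∫u².
Here c = 10/3 ≥ 1, so a(u,u) = ∫(u')² + c∫u² ≥ ∫(u')² + ∫u² = ||u||_{H^1}², i.e. α = 1 works. No larger α is possible: a(u,u) ≥ α||u||_{H^1}² means (1−α)∫(u')² ≥ (α−c)∫u², and for the modes u_n = sin(nπ(x−x₀)/L) (x₀ the left endpoint) one has ∫u_n²/∫(u_n')² = (L/(nπ))² → 0, so a(u_n,u_n)/||u_n||_{H^1}² → 1. Hence the optimal constant is α = 1.
Therefore α = 1.


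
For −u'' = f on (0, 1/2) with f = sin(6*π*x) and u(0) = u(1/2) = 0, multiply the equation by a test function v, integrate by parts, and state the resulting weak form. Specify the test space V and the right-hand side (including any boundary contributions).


V = H^1_0(0, 1/2) (so v(0) = v(1/2) = 0); weak form: ∫_0^1/2 u'v' dx = ∫_0^1/2 (sin(6*π*x)) v dx for all v ∈ V.

Multiply both sides by a test function v and integrate from 0 to 1/2:
  ∫_0^1/2 −u''(x) v(x) dx = ∫_0^1/2 f(x) v(x) dx.
Integrate the LHS by parts once:
  ∫_0^1/2 −u'' v dx = −[u'(x) v(x)]_0^1/2 + ∫_0^1/2 u'(x) v'(x) dx.
Thus ∫_0^1/2 u'(x) v'(x) dx = ∫_0^1/2 f(x) v(x) dx + [u'(x) v(x)]_0^1/2.
Choose V so that boundary terms are either known or forced to vanish.
u is Dirichlet: u(0) = u(1/2) = 0. Let V = H^1_0(0, 1/2); then v(0) = v(1/2) = 0, and [u' v]_0^1/2 = 0.
Weak formulation: find u (satisfying any essential BC) such that ∫_0^1/2 u'(x) v'(x) dx = ∫_0^1/2 f v dx for all v ∈ V.
Substituting f(x) = sin(6*π*x), the right-hand side is ∫_0^1/2 (sin(6*π*x)) v dx.


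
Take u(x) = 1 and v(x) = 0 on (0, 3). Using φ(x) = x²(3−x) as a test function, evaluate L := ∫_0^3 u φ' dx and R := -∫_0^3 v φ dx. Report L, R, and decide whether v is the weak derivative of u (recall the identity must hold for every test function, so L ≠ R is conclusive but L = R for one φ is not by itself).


LHS = 0, RHS = 0. Yes, v = u' weakly.

u(x) = 1, classical derivative u'(x) = 0.
φ(x) = x²(3−x), so φ'(x) = 3*x*(2 - x).
Note φ(0) = φ(3) = 0, so the boundary term u·φ vanishes.
LHS = ∫_0^3 u(x) φ'(x) dx = ∫_0^3 (-3*x^2 + 6*x) dx. Term by term:
  ∫_0^3 -3*x^2 dx = -27;  ∫_0^3 6*x dx = 27.
Sum: -27 + 27 = 0.
So LHS = 0.
∫_0^3 v(x) φ(x) dx = ∫_0^3 (0) dx. Term by term:
  ∫_0^3 0 dx = 0.
So RHS = -∫_0^3 v(x) φ(x) dx = 0.
LHS = RHS, so the identity holds for this test φ.
Moreover u is smooth here and v(x) = u'(x) = 0 pointwise, so the identity holds for every test function. Hence v is the weak derivative of u.


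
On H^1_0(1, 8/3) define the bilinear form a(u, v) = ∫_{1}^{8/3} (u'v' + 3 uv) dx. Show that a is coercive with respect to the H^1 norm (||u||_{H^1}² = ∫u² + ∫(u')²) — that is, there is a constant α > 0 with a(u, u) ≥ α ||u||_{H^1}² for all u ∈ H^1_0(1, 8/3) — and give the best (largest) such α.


α = 1

Coercivity of a(·,·) on H^1_0(1, 8/3) means a(u, u) ≥ α ||u||_{H^1}² for every u ∈ H^1_0.
The interval has length L = 5/3, and Poincaré/coercivity depend only on L. Here a(u, u) = ∫(u')² + (3)·∫u².
Here c = 3 ≥ 1, so a(u,u) = ∫(u')² + c∫u² ≥ ∫(u')² + ∫u² = ||u||_{H^1}², i.e. α = 1 works. No larger α is possible: a(u,u) ≥ α||u||_{H^1}² means (1−α)∫(u')² ≥ (α−c)∫u², and for the modes u_n = sin(nπ(x−x₀)/L) (x₀ the left endpoint) one has ∫u_n²/∫(u_n')² = (L/(nπ))² → 0, so a(u_n,u_n)/||u_n||_{H^1}² → 1. Hence the optimal constant is α = 1.
Therefore α = 1.


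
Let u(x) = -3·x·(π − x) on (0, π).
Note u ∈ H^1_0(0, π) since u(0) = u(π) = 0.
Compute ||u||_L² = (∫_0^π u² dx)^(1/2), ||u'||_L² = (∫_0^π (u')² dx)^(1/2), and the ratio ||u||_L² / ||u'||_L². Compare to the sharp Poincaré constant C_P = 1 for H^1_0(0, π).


||u||_L² / ||u'||_L² = sqrt(10)*π/10 < C_P = 1.

u(x) = -3·x·(π − x), so u'(x) = 6*x - 3*π.
u(x) = -3·x·(π − x) vanishes at x = 0 and x = π, so u ∈ H^1_0(0, π). Differentiate via the product rule and integrate the resulting polynomials term by term.
  ∫_0^π u² dx = ∫_0^π (9*x^4 - 18*π*x^3 + 9*π^2*x^2) dx. Term by term:
    ∫_0^π 9*x^4 dx = 9*π^5/5;  ∫_0^π -18*π*x^3 dx = -9*π^5/2;  ∫_0^π 9*π^2*x^2 dx = 3*π^5.
  Sum: 9*π^5/5 − 9*π^5/2 + 3*π^5 = 3*π^5/10.
  ∫_0^π (u')² dx = ∫_0^π (36*x^2 - 36*π*x + 9*π^2) dx. Term by term:
    ∫_0^π 36*x^2 dx = 12*π^3;  ∫_0^π -36*π*x dx = -18*π^3;  ∫_0^π 9*π^2 dx = 9*π^3.
  Sum: 12*π^3 − 18*π^3 + 9*π^3 = 3*π^3.
∫_0^π u² dx = 3*π^5/10, so ||u||_L² = sqrt(30)*π^(5/2)/10.
∫_0^π (u')² dx = 3*π^3, so ||u'||_L² = sqrt(3)*π^(3/2).
Ratio ||u||_L² / ||u'||_L² = sqrt(10)*π/10.
Sharp Poincaré constant on H^1_0(0, π) is C_P = L/π = 1, achieved by sin(x).
A polynomial bump cannot attain the sharp Poincaré constant (only the first sine eigenfunction does), so the ratio is strictly less than C_P, consistent with ||u||_L² ≤ C_P ||u'||_L².


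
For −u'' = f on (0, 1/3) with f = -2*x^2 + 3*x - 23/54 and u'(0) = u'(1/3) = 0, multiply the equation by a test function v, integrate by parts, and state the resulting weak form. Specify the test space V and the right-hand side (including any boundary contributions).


V = H^1(0, 1/3) (no boundary constraint on v; u is determined up to an additive constant); weak form: ∫_0^1/3 u'v' dx = ∫_0^1/3 (-2*x^2 + 3*x - 23/54) v dx for all v ∈ V.

Multiply both sides by a test function v and integrate from 0 to 1/3:
  ∫_0^1/3 −u''(x) v(x) dx = ∫_0^1/3 f(x) v(x) dx.
Integrate the LHS by parts once:
  ∫_0^1/3 −u'' v dx = −[u'(x) v(x)]_0^1/3 + ∫_0^1/3 u'(x) v'(x) dx.
Thus ∫_0^1/3 u'(x) v'(x) dx = ∫_0^1/3 f(x) v(x) dx + [u'(x) v(x)]_0^1/3.
Choose V so that boundary terms are either known or forced to vanish.
u has homogeneous Neumann: u'(0) = u'(1/3) = 0. So [u' v]_0^1/3 = 0·v(1/3) − 0·v(0) = 0 for any v; take V = H^1(0, 1/3).
Weak formulation: find u (satisfying any essential BC) such that ∫_0^1/3 u'(x) v'(x) dx = ∫_0^1/3 f v dx for all v ∈ V (homogeneous Neumann, so boundary terms vanish).
Substituting f(x) = -2*x^2 + 3*x - 23/54, the right-hand side is ∫_0^1/3 (-2*x^2 + 3*x - 23/54) v dx.
Compatibility check (pure Neumann): taking v ≡ 1 ∈ V gives 0 = ∫_0^1/3 f dx + (0) − (0), i.e. ∫_0^1/3 f dx must equal u'(0) − u'(1/3) = 0. Indeed ∫_0^1/3 (-2*x^2 + 3*x - 23/54) dx = 0, so the data are compatible. The solution is then unique only up to an additive constant (fix it e.g. by requiring ∫_0^1/3 u dx = 0).


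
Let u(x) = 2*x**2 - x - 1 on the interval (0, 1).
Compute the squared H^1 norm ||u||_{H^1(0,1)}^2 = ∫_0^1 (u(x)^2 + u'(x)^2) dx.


||u||_{H^1}^2 = 47/15

The H^1 norm (squared) on an interval (0, L) is
  ||u||_{H^1}^2 = ∫_0^L u(x)^2 dx + ∫_0^L u'(x)^2 dx.
Compute u'(x) = 4*x - 1.
Then u(x)^2 = 4*x**4 - 4*x**3 - 3*x**2 + 2*x + 1 and u'(x)^2 = 16*x**2 - 8*x + 1.
Integrate each monomial from 0 to 1 using ∫_0^1 c·x^n dx = c·1^(n+1)/(n+1):
  ∫_0^1 u(x)^2 dx = ∫_0^1 (4*x^4 - 4*x^3 - 3*x^2 + 2*x + 1) dx. Term by term:
    ∫_0^1 4*x^4 dx = 4/5;  ∫_0^1 -4*x^3 dx = -1;  ∫_0^1 -3*x^2 dx = -1;
    ∫_0^1 2*x dx = 1;  ∫_0^1 1 dx = 1.
  Sum: 4/5 − 1 − 1 + 1 + 1 = 4/5.
  ∫_0^1 u'(x)^2 dx = ∫_0^1 (16*x^2 - 8*x + 1) dx. Term by term:
    ∫_0^1 16*x^2 dx = 16/3;  ∫_0^1 -8*x dx = -4;  ∫_0^1 1 dx = 1.
  Sum: 16/3 − 4 + 1 = 7/3.
Adding: ||u||_{H^1}^2 = 4/5 + 7/3 = 47/15.


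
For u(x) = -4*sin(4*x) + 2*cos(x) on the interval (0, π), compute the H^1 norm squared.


||u||_{H^1(0,π)}^2 = -256/15 + 140*π

u'(x) = -2*sin(x) - 16*cos(4*x).
Expand u² and (u')² and integrate term by term on (0, π), using: for integers n ≥ 1, ∫_0^π sin²(nx) dx = ∫_0^π cos²(nx) dx = π/2; for n ≠ n', ∫_0^π sin(nx)sin(n'x) dx = ∫_0^π cos(nx)cos(n'x) dx = 0; and by product-to-sum, ∫_0^π sin(nx)cos(n'x) dx = ½∫_0^π [sin((n+n')x) + sin((n−n')x)] dx, which is 0 when n+n' is even and 2n/(n²−n'²) when n+n' is odd (it need not vanish on (0, π)).
  u² squared terms: (-4)²·∫sin(4x)² dx = 16·π/2 = 8*π;  (2)²·∫cos(x)² dx = 4·π/2 = 2*π.
  u² cross terms: 2·(-4)·(2)·∫sin(4x)·cos(x) dx = -16·(8/15) = -128/15.
  So ∫_0^π u² dx = 8*π + 2*π − 128/15 = -128/15 + 10*π.
  (u')² squared terms: (-16)²·∫cos(4x)² dx = 256·π/2 = 128*π;  (-2)²·∫sin(x)² dx = 4·π/2 = 2*π.
  (u')² cross terms: 2·(-16)·(-2)·∫cos(4x)·sin(x) dx = 64·(-2/15) = -128/15.
  So ∫_0^π (u')² dx = 128*π + 2*π − 128/15 = -128/15 + 130*π.
||u||_{H^1}^2 = (-128/15 + 10*π) + (-128/15 + 130*π) = -256/15 + 140*π.


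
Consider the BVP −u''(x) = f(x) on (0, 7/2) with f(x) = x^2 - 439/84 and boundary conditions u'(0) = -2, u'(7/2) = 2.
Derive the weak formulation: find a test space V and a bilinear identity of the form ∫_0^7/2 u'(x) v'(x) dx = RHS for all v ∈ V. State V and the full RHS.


V = H^1(0, 7/2) (v unrestricted at boundary; u is determined up to an additive constant); weak form: ∫_0^7/2 u'v' dx = ∫_0^7/2 (x^2 - 439/84) v dx + 2·v(7/2) + 2·v(0) for all v ∈ V.

Multiply both sides by a test function v and integrate from 0 to 7/2:
  ∫_0^7/2 −u''(x) v(x) dx = ∫_0^7/2 f(x) v(x) dx.
Integrate the LHS by parts once:
  ∫_0^7/2 −u'' v dx = −[u'(x) v(x)]_0^7/2 + ∫_0^7/2 u'(x) v'(x) dx.
Thus ∫_0^7/2 u'(x) v'(x) dx = ∫_0^7/2 f(x) v(x) dx + [u'(x) v(x)]_0^7/2.
Choose V so that boundary terms are either known or forced to vanish.
u has inhomogeneous Neumann u'(0) = -2, u'(7/2) = 2. [u' v]_0^7/2 = (2)·v(7/2) − (-2)·v(0) = 2·v(7/2) + 2·v(0). Take V = H^1(0, 7/2); boundary term becomes part of RHS.
Weak formulation: find u (satisfying any essential BC) such that ∫_0^7/2 u'(x) v'(x) dx = ∫_0^7/2 f v dx + 2·v(7/2) + 2·v(0) for all v ∈ V (Neumann data are natural BCs: they enter the RHS as boundary terms).
Substituting f(x) = x^2 - 439/84, the right-hand side is ∫_0^7/2 (x^2 - 439/84) v dx + 2·v(7/2) + 2·v(0).
Compatibility check (pure Neumann): taking v ≡ 1 ∈ V gives 0 = ∫_0^7/2 f dx + (2) − (-2), i.e. ∫_0^7/2 f dx must equal u'(0) − u'(7/2) = -4. Indeed ∫_0^7/2 (x^2 - 439/84) dx = -4, so the data are compatible. The solution is then unique only up to an additive constant (fix it e.g. by requiring ∫_0^7/2 u dx = 0).


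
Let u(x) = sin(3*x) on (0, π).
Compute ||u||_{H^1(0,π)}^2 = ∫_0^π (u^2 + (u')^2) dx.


||u||_{H^1(0,π)}^2 = 5*π

u'(x) = 3*cos(3*x).
Expand u² and (u')² and integrate term by term on (0, π), using: for integers n ≥ 1, ∫_0^π sin²(nx) dx = ∫_0^π cos²(nx) dx = π/2; for n ≠ n', ∫_0^π sin(nx)sin(n'x) dx = ∫_0^π cos(nx)cos(n'x) dx = 0; and by product-to-sum, ∫_0^π sin(nx)cos(n'x) dx = ½∫_0^π [sin((n+n')x) + sin((n−n')x)] dx, which is 0 when n+n' is even and 2n/(n²−n'²) when n+n' is odd (it need not vanish on (0, π)).
  u² squared terms: (1)²·∫sin(3x)² dx = 1·π/2 = π/2.
  So ∫_0^π u² dx = π/2.
  (u')² squared terms: (3)²·∫cos(3x)² dx = 9·π/2 = 9*π/2.
  So ∫_0^π (u')² dx = 9*π/2.
||u||_{H^1}^2 = (π/2) + (9*π/2) = 5*π.


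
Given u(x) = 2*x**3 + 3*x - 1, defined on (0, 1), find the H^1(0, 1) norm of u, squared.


||u||_{H^1}^2 = 1091/35

The H^1 norm (squared) on an interval (0, L) is
  ||u||_{H^1}^2 = ∫_0^L u(x)^2 dx + ∫_0^L u'(x)^2 dx.
Compute u'(x) = 6*x**2 + 3.
Then u(x)^2 = 4*x**6 + 12*x**4 - 4*x**3 + 9*x**2 - 6*x + 1 and u'(x)^2 = 36*x**4 + 36*x**2 + 9.
Integrate each monomial from 0 to 1 using ∫_0^1 c·x^n dx = c·1^(n+1)/(n+1):
  ∫_0^1 u(x)^2 dx = ∫_0^1 (4*x^6 + 12*x^4 - 4*x^3 + 9*x^2 - 6*x + 1) dx. Term by term:
    ∫_0^1 4*x^6 dx = 4/7;  ∫_0^1 12*x^4 dx = 12/5;  ∫_0^1 -4*x^3 dx = -1;
    ∫_0^1 9*x^2 dx = 3;  ∫_0^1 -6*x dx = -3;  ∫_0^1 1 dx = 1.
  Sum: 4/7 + 12/5 − 1 + 3 − 3 + 1 = 104/35.
  ∫_0^1 u'(x)^2 dx = ∫_0^1 (36*x^4 + 36*x^2 + 9) dx. Term by term:
    ∫_0^1 36*x^4 dx = 36/5;  ∫_0^1 36*x^2 dx = 12;  ∫_0^1 9 dx = 9.
  Sum: 36/5 + 12 + 9 = 141/5.
Adding: ||u||_{H^1}^2 = 104/35 + 141/5 = 1091/35.


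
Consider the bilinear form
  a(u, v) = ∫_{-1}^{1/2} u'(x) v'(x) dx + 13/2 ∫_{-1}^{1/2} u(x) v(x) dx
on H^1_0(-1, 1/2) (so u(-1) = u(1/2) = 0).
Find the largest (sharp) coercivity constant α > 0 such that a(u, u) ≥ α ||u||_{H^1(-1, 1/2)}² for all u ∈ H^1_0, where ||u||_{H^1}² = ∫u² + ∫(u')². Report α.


α = 1

Coercivity of a(·,·) on H^1_0(-1, 1/2) means a(u, u) ≥ α ||u||_{H^1}² for every u ∈ H^1_0.
The interval has length L = 3/2, and Poincaré/coercivity depend only on L. Here a(u, u) = ∫(u')² + (13/2)·∫u².
Here c = 13/2 ≥ 1, so a(u,u) = ∫(u')² + c∫u² ≥ ∫(u')² + ∫u² = ||u||_{H^1}², i.e. α = 1 works. No larger α is possible: a(u,u) ≥ α||u||_{H^1}² means (1−α)∫(u')² ≥ (α−c)∫u², and for the modes u_n = sin(nπ(x−x₀)/L) (x₀ the left endpoint) one has ∫u_n²/∫(u_n')² = (L/(nπ))² → 0, so a(u_n,u_n)/||u_n||_{H^1}² → 1. Hence the optimal constant is α = 1.
Therefore α = 1.


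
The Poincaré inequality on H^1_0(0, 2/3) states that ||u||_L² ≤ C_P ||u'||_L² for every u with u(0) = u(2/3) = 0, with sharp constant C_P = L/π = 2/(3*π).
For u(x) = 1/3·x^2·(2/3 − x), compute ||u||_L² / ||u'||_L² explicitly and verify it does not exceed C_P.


||u||_L² / ||u'||_L² = sqrt(14)/21 < C_P = 2/(3*π).

u(x) = 1/3·x^2·(2/3 − x), so u'(x) = x*(4 - 9*x)/9.
u(x) = 1/3·x^2·(2/3 − x) vanishes at x = 0 and x = 2/3, so u ∈ H^1_0(0, 2/3). Differentiate via the product rule and integrate the resulting polynomials term by term.
  ∫_0^2/3 u² dx = ∫_0^2/3 (x^6/9 - 4*x^5/27 + 4*x^4/81) dx. Term by term:
    ∫_0^2/3 x^6/9 dx = 128/137781;  ∫_0^2/3 -4*x^5/27 dx = -128/59049;  ∫_0^2/3 4*x^4/81 dx = 128/98415.
  Sum: 128/137781 − 128/59049 + 128/98415 = 128/2066715.
  ∫_0^2/3 (u')² dx = ∫_0^2/3 (x^4 - 8*x^3/9 + 16*x^2/81) dx. Term by term:
    ∫_0^2/3 x^4 dx = 32/1215;  ∫_0^2/3 -8*x^3/9 dx = -32/729;  ∫_0^2/3 16*x^2/81 dx = 128/6561.
  Sum: 32/1215 − 32/729 + 128/6561 = 64/32805.
∫_0^2/3 u² dx = 128/2066715, so ||u||_L² = 8*sqrt(70)/8505.
∫_0^2/3 (u')² dx = 64/32805, so ||u'||_L² = 8*sqrt(5)/405.
Ratio ||u||_L² / ||u'||_L² = sqrt(14)/21.
Sharp Poincaré constant on H^1_0(0, 2/3) is C_P = L/π = 2/(3*π), achieved by sin(3*π/2·x).
A polynomial bump cannot attain the sharp Poincaré constant (only the first sine eigenfunction does), so the ratio is strictly less than C_P, consistent with ||u||_L² ≤ C_P ||u'||_L².


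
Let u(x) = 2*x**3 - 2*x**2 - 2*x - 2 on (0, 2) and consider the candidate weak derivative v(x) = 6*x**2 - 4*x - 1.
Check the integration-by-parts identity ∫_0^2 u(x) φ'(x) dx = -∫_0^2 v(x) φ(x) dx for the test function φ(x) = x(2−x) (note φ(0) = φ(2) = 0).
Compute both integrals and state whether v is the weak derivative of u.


LHS = -8/5, RHS = -44/15. No, v is not the weak derivative of u.

u(x) = 2*x**3 - 2*x**2 - 2*x - 2, classical derivative u'(x) = 6*x**2 - 4*x - 2.
φ(x) = x(2−x), so φ'(x) = 2 - 2*x.
Note φ(0) = φ(2) = 0, so the boundary term u·φ vanishes.
LHS = ∫_0^2 u(x) φ'(x) dx = ∫_0^2 (-4*x^4 + 8*x^3 - 4) dx. Term by term:
  ∫_0^2 -4*x^4 dx = -128/5;  ∫_0^2 8*x^3 dx = 32;  ∫_0^2 -4 dx = -8.
Sum: -128/5 + 32 − 8 = -8/5.
So LHS = -8/5.
∫_0^2 v(x) φ(x) dx = ∫_0^2 (-6*x^4 + 16*x^3 - 7*x^2 - 2*x) dx. Term by term:
  ∫_0^2 -6*x^4 dx = -192/5;  ∫_0^2 16*x^3 dx = 64;  ∫_0^2 -7*x^2 dx = -56/3;
  ∫_0^2 -2*x dx = -4.
Sum: -192/5 + 64 − 56/3 − 4 = 44/15.
So RHS = -∫_0^2 v(x) φ(x) dx = -44/15.
LHS − RHS = 4/3 ≠ 0, so the identity fails.
(For a valid weak derivative the identity must hold for EVERY test function, in particular this one. The failure shows v is NOT the weak derivative of u.)
Correct weak derivative would be u'(x) = 6*x**2 - 4*x - 2.


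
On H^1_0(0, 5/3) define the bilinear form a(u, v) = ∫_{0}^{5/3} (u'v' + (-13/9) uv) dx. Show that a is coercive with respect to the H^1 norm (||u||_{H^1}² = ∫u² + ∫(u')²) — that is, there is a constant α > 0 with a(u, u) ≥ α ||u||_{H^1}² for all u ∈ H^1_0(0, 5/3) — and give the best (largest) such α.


α = (-325 + 81*π^2)/(9*(25 + 9*π^2))

Coercivity of a(·,·) on H^1_0(0, 5/3) means a(u, u) ≥ α ||u||_{H^1}² for every u ∈ H^1_0.
The interval has length L = 5/3, and Poincaré/coercivity depend only on L. Here a(u, u) = ∫(u')² + (-13/9)·∫u².
Here c = -13/9 < 0 with |c| < (π/L)² = 9*π^2/25, so coercivity still holds. The condition a(u,u) ≥ α||u||_{H^1}² reads (1−α)∫(u')² ≥ (α−c)∫u². Any admissible α is ≤ 1 (rapidly oscillating u have ∫u²/∫(u')² → 0), and α = 1 would force 0 ≥ (1−c)∫u², impossible since c < 1; so 1−α > 0. By the sharp Poincaré inequality on H^1_0 of an interval of length L, ∫(u')² ≥ (π/L)²∫u² with equality for the first sine mode sin(π(x−x₀)/L) (x₀ the left endpoint), so the inequality holds for all u iff (1−α)(π/L)² ≥ α − c, i.e. α ≤ ((π/L)² + c)/((π/L)² + 1) = (1 + c(L/π)²)/(1 + (L/π)²). (Direct route, valid since c ≤ 0: Poincaré gives c∫u² ≥ c(L/π)²∫(u')², so a(u,u) ≥ (1 + c(L/π)²)∫(u')², while ||u||_{H^1}² ≤ (1 + (L/π)²)∫(u')²; dividing yields the same α.) With (π/L)² = 9*π^2/25 and c = -13/9, the largest admissible constant is α = ((π/L)² + c)/((π/L)² + 1).
Simplifying, α = (-325 + 81*π^2)/(9*(25 + 9*π^2)).


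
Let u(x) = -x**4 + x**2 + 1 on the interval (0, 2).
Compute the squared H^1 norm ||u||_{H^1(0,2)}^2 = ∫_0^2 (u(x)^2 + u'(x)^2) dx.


||u||_{H^1}^2 = 9994/45

The H^1 norm (squared) on an interval (0, L) is
  ||u||_{H^1}^2 = ∫_0^L u(x)^2 dx + ∫_0^L u'(x)^2 dx.
Compute u'(x) = -4*x**3 + 2*x.
Then u(x)^2 = x**8 - 2*x**6 - x**4 + 2*x**2 + 1 and u'(x)^2 = 16*x**6 - 16*x**4 + 4*x**2.
Integrate each monomial from 0 to 2 using ∫_0^2 c·x^n dx = c·2^(n+1)/(n+1):
  ∫_0^2 u(x)^2 dx = ∫_0^2 (x^8 - 2*x^6 - x^4 + 2*x^2 + 1) dx. Term by term:
    ∫_0^2 x^8 dx = 512/9;  ∫_0^2 -2*x^6 dx = -256/7;  ∫_0^2 -x^4 dx = -32/5;
    ∫_0^2 2*x^2 dx = 16/3;  ∫_0^2 1 dx = 2.
  Sum: 512/9 − 256/7 − 32/5 + 16/3 + 2 = 6694/315.
  ∫_0^2 u'(x)^2 dx = ∫_0^2 (16*x^6 - 16*x^4 + 4*x^2) dx. Term by term:
    ∫_0^2 16*x^6 dx = 2048/7;  ∫_0^2 -16*x^4 dx = -512/5;  ∫_0^2 4*x^2 dx = 32/3.
  Sum: 2048/7 − 512/5 + 32/3 = 21088/105.
Adding: ||u||_{H^1}^2 = 6694/315 + 21088/105 = 9994/45.
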